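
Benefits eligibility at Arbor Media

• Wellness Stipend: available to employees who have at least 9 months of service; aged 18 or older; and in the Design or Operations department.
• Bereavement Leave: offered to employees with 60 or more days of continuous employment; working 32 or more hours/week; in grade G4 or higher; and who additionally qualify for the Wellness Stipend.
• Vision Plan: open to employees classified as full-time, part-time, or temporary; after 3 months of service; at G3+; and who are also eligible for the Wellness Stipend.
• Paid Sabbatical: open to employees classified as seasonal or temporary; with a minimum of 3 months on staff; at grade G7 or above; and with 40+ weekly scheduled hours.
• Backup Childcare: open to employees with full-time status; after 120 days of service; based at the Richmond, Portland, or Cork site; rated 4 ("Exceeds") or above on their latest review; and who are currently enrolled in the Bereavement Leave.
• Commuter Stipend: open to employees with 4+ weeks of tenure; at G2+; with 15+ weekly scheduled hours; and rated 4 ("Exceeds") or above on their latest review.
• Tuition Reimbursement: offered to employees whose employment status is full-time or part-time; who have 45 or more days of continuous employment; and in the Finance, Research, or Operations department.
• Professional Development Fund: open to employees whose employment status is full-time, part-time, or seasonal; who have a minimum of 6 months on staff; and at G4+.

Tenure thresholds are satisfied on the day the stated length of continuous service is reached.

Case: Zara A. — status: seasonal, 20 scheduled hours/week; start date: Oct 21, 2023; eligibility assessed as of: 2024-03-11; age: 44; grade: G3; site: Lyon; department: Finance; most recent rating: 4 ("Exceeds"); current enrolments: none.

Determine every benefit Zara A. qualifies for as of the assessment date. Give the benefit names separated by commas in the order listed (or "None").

Service from Oct 21, 2023 to 2024-03-11: 142 days.
Wellness Stipend — service 142 days < 9 months (≈270 days) ✗ → not eligible.
Bereavement Leave — service 142 days ≥ 60 days ✓; 20 hrs/wk < 32 ✗ → not eligible.
Vision Plan — status seasonal ✗ (requires full-time, part-time, or temporary) → not eligible.
Paid Sabbatical — status seasonal ✓; service 142 days ≥ 3 months (≈90 days) ✓; grade G3 < G7 ✗ → not eligible.
Backup Childcare — status seasonal ✗ (requires full-time) → not eligible.
Commuter Stipend — service 142 days ≥ 4 weeks (≈28 days) ✓; grade G3 ≥ G2 ✓; 20 hrs/wk ≥ 15 ✓; rating 4 ≥ 4 ✓ → eligible.
Tuition Reimbursement — status seasonal ✗ (requires full-time or part-time) → not eligible.
Professional Development Fund — status seasonal ✓; service 142 days < 6 months (≈180 days) ✗ → not eligible.

Commuter Stipend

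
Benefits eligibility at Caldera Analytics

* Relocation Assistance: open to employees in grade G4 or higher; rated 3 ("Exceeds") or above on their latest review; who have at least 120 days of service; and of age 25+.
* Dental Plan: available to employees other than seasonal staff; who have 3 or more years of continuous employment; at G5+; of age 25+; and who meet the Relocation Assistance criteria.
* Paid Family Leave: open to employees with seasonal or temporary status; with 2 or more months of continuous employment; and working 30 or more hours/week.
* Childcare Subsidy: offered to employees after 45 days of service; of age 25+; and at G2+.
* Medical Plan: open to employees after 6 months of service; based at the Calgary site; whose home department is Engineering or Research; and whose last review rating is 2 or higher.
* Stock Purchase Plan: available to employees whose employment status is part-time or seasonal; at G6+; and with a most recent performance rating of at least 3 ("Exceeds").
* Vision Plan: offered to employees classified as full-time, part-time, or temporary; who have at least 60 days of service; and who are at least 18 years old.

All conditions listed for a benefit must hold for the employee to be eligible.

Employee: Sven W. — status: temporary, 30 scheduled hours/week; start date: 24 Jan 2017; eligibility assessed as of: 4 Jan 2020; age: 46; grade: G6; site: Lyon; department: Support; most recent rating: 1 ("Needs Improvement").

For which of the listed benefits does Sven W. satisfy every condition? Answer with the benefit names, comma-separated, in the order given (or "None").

Paid Family Leave, Childcare Subsidy, Vision Plan

Service from 24 Jan 2017 to 4 Jan 2020: 1075 days.
Relocation Assistance — grade G6 ≥ G4 ✓; rating 1 < 3 ✗ → not eligible.
Dental Plan — status temporary ✓ (not excluded); service 1075 days < 3 years (≈1095 days) ✗ → not eligible.
Paid Family Leave — status temporary ✓; service 1075 days ≥ 2 months (≈60 days) ✓; 30 hrs/wk ≥ 30 ✓ → eligible.
Childcare Subsidy — service 1075 days ≥ 45 days ✓; age 46 ≥ 25 ✓; grade G6 ≥ G2 ✓ → eligible.
Medical Plan — service 1075 days ≥ 6 months (≈180 days) ✓; site Lyon ✗ (not Calgary) → not eligible.
Stock Purchase Plan — status temporary ✗ (requires part-time or seasonal) → not eligible.
Vision Plan — status temporary ✓; service 1075 days ≥ 60 days ✓; age 46 ≥ 18 ✓ → eligible.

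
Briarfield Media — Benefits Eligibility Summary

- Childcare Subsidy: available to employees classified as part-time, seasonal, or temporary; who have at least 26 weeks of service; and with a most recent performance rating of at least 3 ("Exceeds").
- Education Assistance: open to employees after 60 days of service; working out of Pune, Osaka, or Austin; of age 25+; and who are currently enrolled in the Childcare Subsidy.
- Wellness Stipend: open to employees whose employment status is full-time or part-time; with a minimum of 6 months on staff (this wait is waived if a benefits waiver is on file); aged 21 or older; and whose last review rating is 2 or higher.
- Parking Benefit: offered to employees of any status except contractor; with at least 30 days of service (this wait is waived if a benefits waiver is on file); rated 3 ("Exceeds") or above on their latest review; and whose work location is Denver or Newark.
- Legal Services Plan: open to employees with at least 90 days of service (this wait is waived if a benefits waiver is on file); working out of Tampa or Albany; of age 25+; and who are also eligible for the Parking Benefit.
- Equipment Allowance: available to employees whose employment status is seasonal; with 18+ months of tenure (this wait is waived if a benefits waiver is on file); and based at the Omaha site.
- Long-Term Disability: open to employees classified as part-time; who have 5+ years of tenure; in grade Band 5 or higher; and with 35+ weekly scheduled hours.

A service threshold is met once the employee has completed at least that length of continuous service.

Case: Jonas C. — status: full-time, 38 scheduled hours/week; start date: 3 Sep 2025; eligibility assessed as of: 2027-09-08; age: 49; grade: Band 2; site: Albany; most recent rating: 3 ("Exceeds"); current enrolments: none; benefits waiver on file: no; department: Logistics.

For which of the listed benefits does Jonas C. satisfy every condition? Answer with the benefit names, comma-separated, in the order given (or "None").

Wellness Stipend

Service from 3 Sep 2025 to 2027-09-08: 735 days.
Childcare Subsidy — status full-time ✗ (requires part-time, seasonal, or temporary) → not eligible.
Education Assistance — service 735 days ≥ 60 days ✓; site Albany ✗ (not Pune, Osaka, or Austin) → not eligible.
Wellness Stipend — status full-time ✓; no waiver, service 735 days ≥ 6 months (≈180 days) ✓; age 49 ≥ 21 ✓; rating 3 ≥ 2 ✓ → eligible.
Parking Benefit — status full-time ✓ (not excluded); no waiver, service 735 days ≥ 30 days ✓; rating 3 ≥ 3 ✓; site Albany ✗ (not Denver or Newark) → not eligible.
Legal Services Plan — no waiver, service 735 days ≥ 90 days ✓; site Albany ✓; age 49 ≥ 25 ✓; not eligible for Parking Benefit ✗ → not eligible.
Equipment Allowance — status full-time ✗ (requires seasonal) → not eligible.
Long-Term Disability — status full-time ✗ (requires part-time) → not eligible.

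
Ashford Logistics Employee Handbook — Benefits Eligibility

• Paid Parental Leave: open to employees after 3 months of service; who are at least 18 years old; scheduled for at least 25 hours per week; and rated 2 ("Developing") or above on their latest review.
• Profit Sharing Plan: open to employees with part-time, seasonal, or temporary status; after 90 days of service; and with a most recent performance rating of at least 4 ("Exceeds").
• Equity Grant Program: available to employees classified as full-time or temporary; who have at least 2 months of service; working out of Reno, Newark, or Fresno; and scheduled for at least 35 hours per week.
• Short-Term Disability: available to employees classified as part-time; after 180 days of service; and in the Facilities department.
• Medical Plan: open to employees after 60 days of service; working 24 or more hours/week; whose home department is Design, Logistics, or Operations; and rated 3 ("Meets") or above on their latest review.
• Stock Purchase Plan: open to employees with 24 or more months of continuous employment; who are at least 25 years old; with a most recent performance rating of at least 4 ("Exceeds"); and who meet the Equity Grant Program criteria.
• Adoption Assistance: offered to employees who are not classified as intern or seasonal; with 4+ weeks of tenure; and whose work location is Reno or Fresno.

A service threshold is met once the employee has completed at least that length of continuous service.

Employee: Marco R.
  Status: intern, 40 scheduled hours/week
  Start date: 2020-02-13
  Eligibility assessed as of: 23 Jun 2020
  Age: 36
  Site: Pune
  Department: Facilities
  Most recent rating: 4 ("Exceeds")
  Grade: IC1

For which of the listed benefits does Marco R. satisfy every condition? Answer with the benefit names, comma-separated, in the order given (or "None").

Service from 2020-02-13 to 23 Jun 2020: 131 days.
Paid Parental Leave — service 131 days ≥ 3 months (≈90 days) ✓; age 36 ≥ 18 ✓; 40 hrs/wk ≥ 25 ✓; rating 4 ≥ 2 ✓ → eligible.
Profit Sharing Plan — status intern ✗ (requires part-time, seasonal, or temporary) → not eligible.
Equity Grant Program — status intern ✗ (requires full-time or temporary) → not eligible.
Short-Term Disability — status intern ✗ (requires part-time) → not eligible.
Medical Plan — service 131 days ≥ 60 days ✓; 40 hrs/wk ≥ 24 ✓; dept Facilities ✗ → not eligible.
Stock Purchase Plan — service 131 days < 24 months (≈720 days) ✗ → not eligible.
Adoption Assistance — status intern ✗ (excluded) → not eligible.

Paid Parental Leave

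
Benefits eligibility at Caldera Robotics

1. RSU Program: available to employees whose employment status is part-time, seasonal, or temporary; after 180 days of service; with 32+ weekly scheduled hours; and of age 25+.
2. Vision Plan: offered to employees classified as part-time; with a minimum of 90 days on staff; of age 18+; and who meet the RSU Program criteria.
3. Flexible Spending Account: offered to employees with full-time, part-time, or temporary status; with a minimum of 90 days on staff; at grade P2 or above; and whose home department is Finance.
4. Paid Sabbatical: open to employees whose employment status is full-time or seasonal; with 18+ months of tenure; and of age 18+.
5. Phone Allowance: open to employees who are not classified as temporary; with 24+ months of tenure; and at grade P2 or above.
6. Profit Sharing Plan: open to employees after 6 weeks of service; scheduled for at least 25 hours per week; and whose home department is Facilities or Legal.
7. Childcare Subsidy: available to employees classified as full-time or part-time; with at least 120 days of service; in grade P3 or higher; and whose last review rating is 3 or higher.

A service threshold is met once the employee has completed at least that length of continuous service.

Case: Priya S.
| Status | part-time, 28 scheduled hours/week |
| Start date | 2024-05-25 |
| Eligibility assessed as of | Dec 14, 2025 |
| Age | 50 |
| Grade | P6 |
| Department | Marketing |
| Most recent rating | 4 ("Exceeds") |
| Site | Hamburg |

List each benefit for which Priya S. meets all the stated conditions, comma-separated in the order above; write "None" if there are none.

Childcare Subsidy

Service from 2024-05-25 to Dec 14, 2025: 568 days.
RSU Program — status part-time ✓; service 568 days ≥ 180 days ✓; 28 hrs/wk < 32 ✗ → not eligible.
Vision Plan — status part-time ✓; service 568 days ≥ 90 days ✓; age 50 ≥ 18 ✓; not eligible for RSU Program ✗ → not eligible.
Flexible Spending Account — status part-time ✓; service 568 days ≥ 90 days ✓; grade P6 ≥ P2 ✓; dept Marketing ✗ → not eligible.
Paid Sabbatical — status part-time ✗ (requires full-time or seasonal) → not eligible.
Phone Allowance — status part-time ✓ (not excluded); service 568 days < 24 months (≈720 days) ✗ → not eligible.
Profit Sharing Plan — service 568 days ≥ 6 weeks (≈42 days) ✓; 28 hrs/wk ≥ 25 ✓; dept Marketing ✗ → not eligible.
Childcare Subsidy — status part-time ✓; service 568 days ≥ 120 days ✓; grade P6 ≥ P3 ✓; rating 4 ≥ 3 ✓ → eligible.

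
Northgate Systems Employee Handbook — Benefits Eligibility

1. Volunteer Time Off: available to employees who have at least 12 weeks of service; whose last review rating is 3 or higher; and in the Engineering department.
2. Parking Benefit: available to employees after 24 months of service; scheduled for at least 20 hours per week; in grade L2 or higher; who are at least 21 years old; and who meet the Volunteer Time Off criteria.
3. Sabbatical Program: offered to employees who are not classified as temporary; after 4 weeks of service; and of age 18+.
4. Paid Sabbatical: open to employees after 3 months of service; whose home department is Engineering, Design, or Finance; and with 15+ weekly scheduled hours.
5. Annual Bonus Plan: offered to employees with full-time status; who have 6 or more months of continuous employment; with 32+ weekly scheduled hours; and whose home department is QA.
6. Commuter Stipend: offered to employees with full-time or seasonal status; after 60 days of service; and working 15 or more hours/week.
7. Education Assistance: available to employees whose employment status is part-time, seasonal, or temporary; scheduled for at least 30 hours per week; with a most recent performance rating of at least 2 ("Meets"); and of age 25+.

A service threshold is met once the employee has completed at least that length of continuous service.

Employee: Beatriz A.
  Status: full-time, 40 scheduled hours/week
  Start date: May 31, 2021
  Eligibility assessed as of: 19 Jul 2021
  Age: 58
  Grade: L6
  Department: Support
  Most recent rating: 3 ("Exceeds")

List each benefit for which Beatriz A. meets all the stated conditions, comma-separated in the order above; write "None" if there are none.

Service from May 31, 2021 to 19 Jul 2021: 49 days.
Volunteer Time Off — service 49 days < 12 weeks (≈84 days) ✗ → not eligible.
Parking Benefit — service 49 days < 24 months (≈720 days) ✗ → not eligible.
Sabbatical Program — status full-time ✓ (not excluded); service 49 days ≥ 4 weeks (≈28 days) ✓; age 58 ≥ 18 ✓ → eligible.
Paid Sabbatical — service 49 days < 3 months (≈90 days) ✗ → not eligible.
Annual Bonus Plan — status full-time ✓; service 49 days < 6 months (≈180 days) ✗ → not eligible.
Commuter Stipend — status full-time ✓; service 49 days < 60 days ✗ → not eligible.
Education Assistance — status full-time ✗ (requires part-time, seasonal, or temporary) → not eligible.

Sabbatical Program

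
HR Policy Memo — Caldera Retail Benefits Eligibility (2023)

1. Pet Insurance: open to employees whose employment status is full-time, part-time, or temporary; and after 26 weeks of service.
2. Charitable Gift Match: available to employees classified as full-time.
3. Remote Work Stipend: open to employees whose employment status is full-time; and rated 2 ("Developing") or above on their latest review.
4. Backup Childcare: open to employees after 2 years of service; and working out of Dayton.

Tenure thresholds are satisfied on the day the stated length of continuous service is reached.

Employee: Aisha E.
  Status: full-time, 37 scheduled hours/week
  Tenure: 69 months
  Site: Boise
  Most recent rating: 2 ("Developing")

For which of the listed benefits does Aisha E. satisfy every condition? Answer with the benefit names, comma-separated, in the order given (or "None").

Pet Insurance — status full-time ✓; service 69 months ≥ 26 weeks (≈182 days) ✓ → eligible.
Charitable Gift Match — status full-time ✓ → eligible.
Remote Work Stipend — status full-time ✓; rating 2 ≥ 2 ✓ → eligible.
Backup Childcare — service 69 months ≥ 2 years (≈730 days) ✓; site Boise ✗ (not Dayton) → not eligible.

Pet Insurance, Charitable Gift Match, Remote Work Stipend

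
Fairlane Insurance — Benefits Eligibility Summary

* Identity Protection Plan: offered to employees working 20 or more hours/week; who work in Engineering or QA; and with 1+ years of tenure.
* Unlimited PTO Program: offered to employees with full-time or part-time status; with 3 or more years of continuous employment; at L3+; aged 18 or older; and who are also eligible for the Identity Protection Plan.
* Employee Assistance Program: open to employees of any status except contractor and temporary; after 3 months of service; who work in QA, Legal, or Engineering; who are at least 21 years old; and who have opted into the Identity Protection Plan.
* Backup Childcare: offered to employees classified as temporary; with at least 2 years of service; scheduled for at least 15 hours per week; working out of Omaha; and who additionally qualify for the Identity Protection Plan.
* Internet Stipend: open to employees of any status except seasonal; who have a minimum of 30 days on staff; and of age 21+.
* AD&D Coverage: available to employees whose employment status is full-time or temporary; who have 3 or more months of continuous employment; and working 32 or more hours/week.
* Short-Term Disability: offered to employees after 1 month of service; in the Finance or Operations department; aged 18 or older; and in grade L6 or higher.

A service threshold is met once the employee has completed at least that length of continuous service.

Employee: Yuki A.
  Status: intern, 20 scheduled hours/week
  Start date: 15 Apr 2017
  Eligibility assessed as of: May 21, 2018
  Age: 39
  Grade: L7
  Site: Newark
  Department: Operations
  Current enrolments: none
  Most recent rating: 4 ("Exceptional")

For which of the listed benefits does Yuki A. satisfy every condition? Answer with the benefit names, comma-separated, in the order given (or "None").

Internet Stipend, Short-Term Disability

Service from 15 Apr 2017 to May 21, 2018: 401 days.
Identity Protection Plan — 20 hrs/wk ≥ 20 ✓; dept Operations ✗ → not eligible.
Unlimited PTO Program — status intern ✗ (requires full-time or part-time) → not eligible.
Employee Assistance Program — status intern ✓ (not excluded); service 401 days ≥ 3 months (≈90 days) ✓; dept Operations ✗ → not eligible.
Backup Childcare — status intern ✗ (requires temporary) → not eligible.
Internet Stipend — status intern ✓ (not excluded); service 401 days ≥ 30 days ✓; age 39 ≥ 21 ✓ → eligible.
AD&D Coverage — status intern ✗ (requires full-time or temporary) → not eligible.
Short-Term Disability — service 401 days ≥ 1 month (≈30 days) ✓; dept Operations ✓; age 39 ≥ 18 ✓; grade L7 ≥ L6 ✓ → eligible.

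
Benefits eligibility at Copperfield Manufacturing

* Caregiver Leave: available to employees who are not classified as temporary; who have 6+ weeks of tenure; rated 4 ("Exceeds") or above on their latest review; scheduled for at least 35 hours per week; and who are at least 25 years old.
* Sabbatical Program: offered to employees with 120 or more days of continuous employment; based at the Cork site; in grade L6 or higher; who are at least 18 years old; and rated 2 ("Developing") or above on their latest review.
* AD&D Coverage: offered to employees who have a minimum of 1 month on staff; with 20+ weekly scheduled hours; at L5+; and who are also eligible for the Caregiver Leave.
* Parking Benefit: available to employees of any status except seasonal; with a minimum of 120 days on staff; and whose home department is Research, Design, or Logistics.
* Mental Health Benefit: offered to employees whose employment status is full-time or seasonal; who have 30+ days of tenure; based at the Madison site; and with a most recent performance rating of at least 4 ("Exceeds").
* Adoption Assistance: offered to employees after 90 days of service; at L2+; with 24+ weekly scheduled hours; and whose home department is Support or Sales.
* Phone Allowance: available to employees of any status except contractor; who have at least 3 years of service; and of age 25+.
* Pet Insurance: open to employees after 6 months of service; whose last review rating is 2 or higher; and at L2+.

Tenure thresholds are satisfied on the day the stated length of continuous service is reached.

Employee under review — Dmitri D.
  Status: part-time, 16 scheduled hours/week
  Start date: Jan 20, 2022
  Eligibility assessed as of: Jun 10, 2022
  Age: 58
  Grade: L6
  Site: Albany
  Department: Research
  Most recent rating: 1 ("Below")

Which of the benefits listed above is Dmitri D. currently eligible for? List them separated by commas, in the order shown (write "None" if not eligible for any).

Service from Jan 20, 2022 to Jun 10, 2022: 141 days.
Caregiver Leave — status part-time ✓ (not excluded); service 141 days ≥ 6 weeks (≈42 days) ✓; rating 1 < 4 ✗ → not eligible.
Sabbatical Program — service 141 days ≥ 120 days ✓; site Albany ✗ (not Cork) → not eligible.
AD&D Coverage — service 141 days ≥ 1 month (≈30 days) ✓; 16 hrs/wk < 20 ✗ → not eligible.
Parking Benefit — status part-time ✓ (not excluded); service 141 days ≥ 120 days ✓; dept Research ✓ → eligible.
Mental Health Benefit — status part-time ✗ (requires full-time or seasonal) → not eligible.
Adoption Assistance — service 141 days ≥ 90 days ✓; grade L6 ≥ L2 ✓; 16 hrs/wk < 24 ✗ → not eligible.
Phone Allowance — status part-time ✓ (not excluded); service 141 days < 3 years (≈1095 days) ✗ → not eligible.
Pet Insurance — service 141 days < 6 months (≈180 days) ✗ → not eligible.

Parking Benefit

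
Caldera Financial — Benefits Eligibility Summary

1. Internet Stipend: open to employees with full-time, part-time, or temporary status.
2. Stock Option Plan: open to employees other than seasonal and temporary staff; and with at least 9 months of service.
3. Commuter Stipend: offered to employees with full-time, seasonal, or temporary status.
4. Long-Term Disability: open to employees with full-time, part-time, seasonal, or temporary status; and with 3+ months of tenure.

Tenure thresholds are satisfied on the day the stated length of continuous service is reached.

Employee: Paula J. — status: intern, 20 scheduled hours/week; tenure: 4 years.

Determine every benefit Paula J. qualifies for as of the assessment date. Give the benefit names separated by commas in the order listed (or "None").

Stock Option Plan

Internet Stipend — status intern ✗ (requires full-time, part-time, or temporary) → not eligible.
Stock Option Plan — status intern ✓ (not excluded); service 4 years ≥ 9 months (≈270 days) ✓ → eligible.
Commuter Stipend — status intern ✗ (requires full-time, seasonal, or temporary) → not eligible.
Long-Term Disability — status intern ✗ (requires full-time, part-time, seasonal, or temporary) → not eligible.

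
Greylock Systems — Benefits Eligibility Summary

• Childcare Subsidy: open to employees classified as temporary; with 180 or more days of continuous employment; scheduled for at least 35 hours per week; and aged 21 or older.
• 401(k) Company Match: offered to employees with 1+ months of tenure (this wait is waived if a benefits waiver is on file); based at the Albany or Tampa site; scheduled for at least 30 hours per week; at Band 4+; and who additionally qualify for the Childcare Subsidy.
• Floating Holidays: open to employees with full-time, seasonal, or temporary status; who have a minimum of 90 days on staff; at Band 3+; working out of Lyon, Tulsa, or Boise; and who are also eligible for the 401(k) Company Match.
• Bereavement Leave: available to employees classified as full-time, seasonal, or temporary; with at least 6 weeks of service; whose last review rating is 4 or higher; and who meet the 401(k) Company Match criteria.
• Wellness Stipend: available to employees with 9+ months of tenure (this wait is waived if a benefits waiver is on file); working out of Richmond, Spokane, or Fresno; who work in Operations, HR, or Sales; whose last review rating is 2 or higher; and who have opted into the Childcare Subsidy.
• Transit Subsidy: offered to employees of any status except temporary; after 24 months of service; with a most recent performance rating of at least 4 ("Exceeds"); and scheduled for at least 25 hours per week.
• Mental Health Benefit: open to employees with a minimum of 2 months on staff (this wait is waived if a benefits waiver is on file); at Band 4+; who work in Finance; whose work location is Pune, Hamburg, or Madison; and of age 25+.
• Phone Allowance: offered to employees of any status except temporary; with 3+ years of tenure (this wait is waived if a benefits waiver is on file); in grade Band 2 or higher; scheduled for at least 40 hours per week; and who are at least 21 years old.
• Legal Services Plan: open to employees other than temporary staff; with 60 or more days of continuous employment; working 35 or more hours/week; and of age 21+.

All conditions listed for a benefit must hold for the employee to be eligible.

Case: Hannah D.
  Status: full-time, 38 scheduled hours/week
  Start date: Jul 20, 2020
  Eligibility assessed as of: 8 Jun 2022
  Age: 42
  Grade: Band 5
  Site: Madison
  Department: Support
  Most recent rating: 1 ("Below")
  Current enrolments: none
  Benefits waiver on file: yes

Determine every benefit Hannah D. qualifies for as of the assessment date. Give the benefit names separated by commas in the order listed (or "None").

Legal Services Plan

Service from Jul 20, 2020 to 8 Jun 2022: 688 days.
Childcare Subsidy — status full-time ✗ (requires temporary) → not eligible.
401(k) Company Match — benefits waiver on file ✓; site Madison ✗ (not Albany or Tampa) → not eligible.
Floating Holidays — status full-time ✓; service 688 days ≥ 90 days ✓; grade Band 5 ≥ Band 3 ✓; site Madison ✗ (not Lyon, Tulsa, or Boise) → not eligible.
Bereavement Leave — status full-time ✓; service 688 days ≥ 6 weeks (≈42 days) ✓; rating 1 < 4 ✗ → not eligible.
Wellness Stipend — benefits waiver on file ✓; site Madison ✗ (not Richmond, Spokane, or Fresno) → not eligible.
Transit Subsidy — status full-time ✓ (not excluded); service 688 days < 24 months (≈720 days) ✗ → not eligible.
Mental Health Benefit — benefits waiver on file ✓; grade Band 5 ≥ Band 4 ✓; dept Support ✗ → not eligible.
Phone Allowance — status full-time ✓ (not excluded); benefits waiver on file ✓; grade Band 5 ≥ Band 2 ✓; 38 hrs/wk < 40 ✗ → not eligible.
Legal Services Plan — status full-time ✓ (not excluded); service 688 days ≥ 60 days ✓; 38 hrs/wk ≥ 35 ✓; age 42 ≥ 21 ✓ → eligible.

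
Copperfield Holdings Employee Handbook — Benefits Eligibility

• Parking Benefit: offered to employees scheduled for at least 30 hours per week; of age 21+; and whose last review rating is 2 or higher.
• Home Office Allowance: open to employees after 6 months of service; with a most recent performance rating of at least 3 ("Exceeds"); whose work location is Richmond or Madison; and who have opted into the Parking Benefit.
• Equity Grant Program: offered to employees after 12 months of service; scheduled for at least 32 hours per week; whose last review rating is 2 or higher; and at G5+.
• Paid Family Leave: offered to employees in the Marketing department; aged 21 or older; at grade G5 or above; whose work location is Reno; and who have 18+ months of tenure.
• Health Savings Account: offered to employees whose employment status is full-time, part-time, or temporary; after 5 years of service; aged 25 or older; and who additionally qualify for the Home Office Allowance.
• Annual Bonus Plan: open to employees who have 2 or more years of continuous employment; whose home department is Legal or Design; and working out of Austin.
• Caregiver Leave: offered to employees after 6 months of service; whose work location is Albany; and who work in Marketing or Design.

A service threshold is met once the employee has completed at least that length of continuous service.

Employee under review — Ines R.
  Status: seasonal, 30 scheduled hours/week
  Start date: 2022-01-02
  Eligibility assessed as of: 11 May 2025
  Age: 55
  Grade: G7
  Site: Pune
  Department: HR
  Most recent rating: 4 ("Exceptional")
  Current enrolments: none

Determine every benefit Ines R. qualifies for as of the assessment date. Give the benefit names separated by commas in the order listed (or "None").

Parking Benefit

Service from 2022-01-02 to 11 May 2025: 1225 days.
Parking Benefit — 30 hrs/wk ≥ 30 ✓; age 55 ≥ 21 ✓; rating 4 ≥ 2 ✓ → eligible.
Home Office Allowance — service 1225 days ≥ 6 months (≈180 days) ✓; rating 4 ≥ 3 ✓; site Pune ✗ (not Richmond or Madison) → not eligible.
Equity Grant Program — service 1225 days ≥ 12 months (≈360 days) ✓; 30 hrs/wk < 32 ✗ → not eligible.
Paid Family Leave — dept HR ✗ → not eligible.
Health Savings Account — status seasonal ✗ (requires full-time, part-time, or temporary) → not eligible.
Annual Bonus Plan — service 1225 days ≥ 2 years (≈730 days) ✓; dept HR ✗ → not eligible.
Caregiver Leave — service 1225 days ≥ 6 months (≈180 days) ✓; site Pune ✗ (not Albany) → not eligible.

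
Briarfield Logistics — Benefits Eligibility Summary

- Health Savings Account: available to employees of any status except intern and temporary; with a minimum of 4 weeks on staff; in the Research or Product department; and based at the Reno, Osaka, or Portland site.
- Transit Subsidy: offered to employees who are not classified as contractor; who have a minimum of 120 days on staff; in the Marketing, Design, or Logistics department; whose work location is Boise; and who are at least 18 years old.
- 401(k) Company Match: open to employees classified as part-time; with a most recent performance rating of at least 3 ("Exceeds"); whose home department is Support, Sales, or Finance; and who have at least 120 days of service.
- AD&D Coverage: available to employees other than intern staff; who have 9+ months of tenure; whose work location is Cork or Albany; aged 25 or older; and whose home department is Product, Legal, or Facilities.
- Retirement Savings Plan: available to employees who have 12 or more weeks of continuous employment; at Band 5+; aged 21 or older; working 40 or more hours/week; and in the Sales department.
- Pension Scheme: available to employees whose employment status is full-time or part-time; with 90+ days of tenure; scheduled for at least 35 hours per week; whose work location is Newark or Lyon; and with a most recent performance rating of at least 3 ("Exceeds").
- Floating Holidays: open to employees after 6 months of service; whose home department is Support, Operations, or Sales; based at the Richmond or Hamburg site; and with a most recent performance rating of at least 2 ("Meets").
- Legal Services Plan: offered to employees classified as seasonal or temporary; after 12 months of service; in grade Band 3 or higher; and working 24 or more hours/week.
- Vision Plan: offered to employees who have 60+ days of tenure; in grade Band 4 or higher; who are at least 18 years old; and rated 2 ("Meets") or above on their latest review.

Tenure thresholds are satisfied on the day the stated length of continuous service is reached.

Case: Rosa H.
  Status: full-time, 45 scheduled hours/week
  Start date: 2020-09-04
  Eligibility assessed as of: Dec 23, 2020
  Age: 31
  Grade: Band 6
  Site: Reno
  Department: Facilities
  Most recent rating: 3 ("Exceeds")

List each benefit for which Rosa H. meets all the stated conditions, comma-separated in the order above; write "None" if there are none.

Service from 2020-09-04 to Dec 23, 2020: 110 days.
Health Savings Account — status full-time ✓ (not excluded); service 110 days ≥ 4 weeks (≈28 days) ✓; dept Facilities ✗ → not eligible.
Transit Subsidy — status full-time ✓ (not excluded); service 110 days < 120 days ✗ → not eligible.
401(k) Company Match — status full-time ✗ (requires part-time) → not eligible.
AD&D Coverage — status full-time ✓ (not excluded); service 110 days < 9 months (≈270 days) ✗ → not eligible.
Retirement Savings Plan — service 110 days ≥ 12 weeks (≈84 days) ✓; grade Band 6 ≥ Band 5 ✓; age 31 ≥ 21 ✓; 45 hrs/wk ≥ 40 ✓; dept Facilities ✗ → not eligible.
Pension Scheme — status full-time ✓; service 110 days ≥ 90 days ✓; 45 hrs/wk ≥ 35 ✓; site Reno ✗ (not Newark or Lyon) → not eligible.
Floating Holidays — service 110 days < 6 months (≈180 days) ✗ → not eligible.
Legal Services Plan — status full-time ✗ (requires seasonal or temporary) → not eligible.
Vision Plan — service 110 days ≥ 60 days ✓; grade Band 6 ≥ Band 4 ✓; age 31 ≥ 18 ✓; rating 3 ≥ 2 ✓ → eligible.

Vision Plan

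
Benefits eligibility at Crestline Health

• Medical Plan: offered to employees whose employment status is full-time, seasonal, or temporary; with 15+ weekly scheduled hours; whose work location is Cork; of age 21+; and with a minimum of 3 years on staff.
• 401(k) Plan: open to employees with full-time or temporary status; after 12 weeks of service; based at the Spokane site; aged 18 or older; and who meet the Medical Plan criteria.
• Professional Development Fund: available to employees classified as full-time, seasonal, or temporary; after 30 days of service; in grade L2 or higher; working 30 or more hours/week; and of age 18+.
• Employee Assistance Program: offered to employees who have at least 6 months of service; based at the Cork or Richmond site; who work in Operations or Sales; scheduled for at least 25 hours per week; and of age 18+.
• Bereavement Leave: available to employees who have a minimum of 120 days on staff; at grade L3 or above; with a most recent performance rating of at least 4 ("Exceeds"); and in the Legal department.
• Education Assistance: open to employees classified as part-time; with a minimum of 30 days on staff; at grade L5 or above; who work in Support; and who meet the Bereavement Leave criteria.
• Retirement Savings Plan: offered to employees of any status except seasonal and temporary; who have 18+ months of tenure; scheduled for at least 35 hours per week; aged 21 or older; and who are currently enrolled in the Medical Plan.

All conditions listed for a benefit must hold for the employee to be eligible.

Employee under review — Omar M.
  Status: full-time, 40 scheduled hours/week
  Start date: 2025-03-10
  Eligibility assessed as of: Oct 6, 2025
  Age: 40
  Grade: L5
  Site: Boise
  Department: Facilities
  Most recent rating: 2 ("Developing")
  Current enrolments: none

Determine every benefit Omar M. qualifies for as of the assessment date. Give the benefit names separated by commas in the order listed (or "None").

Service from 2025-03-10 to Oct 6, 2025: 210 days.
Medical Plan — status full-time ✓; 40 hrs/wk ≥ 15 ✓; site Boise ✗ (not Cork) → not eligible.
401(k) Plan — status full-time ✓; service 210 days ≥ 12 weeks (≈84 days) ✓; site Boise ✗ (not Spokane) → not eligible.
Professional Development Fund — status full-time ✓; service 210 days ≥ 30 days ✓; grade L5 ≥ L2 ✓; 40 hrs/wk ≥ 30 ✓; age 40 ≥ 18 ✓ → eligible.
Employee Assistance Program — service 210 days ≥ 6 months (≈180 days) ✓; site Boise ✗ (not Cork or Richmond) → not eligible.
Bereavement Leave — service 210 days ≥ 120 days ✓; grade L5 ≥ L3 ✓; rating 2 < 4 ✗ → not eligible.
Education Assistance — status full-time ✗ (requires part-time) → not eligible.
Retirement Savings Plan — status full-time ✓ (not excluded); service 210 days < 18 months (≈540 days) ✗ → not eligible.

Professional Development Fund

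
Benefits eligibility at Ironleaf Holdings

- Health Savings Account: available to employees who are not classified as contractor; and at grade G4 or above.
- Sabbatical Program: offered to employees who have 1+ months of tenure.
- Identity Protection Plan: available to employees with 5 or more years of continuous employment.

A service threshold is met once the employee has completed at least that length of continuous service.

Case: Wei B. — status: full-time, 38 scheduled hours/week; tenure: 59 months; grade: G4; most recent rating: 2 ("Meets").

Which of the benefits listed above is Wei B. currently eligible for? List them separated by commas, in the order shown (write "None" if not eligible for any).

Health Savings Account — status full-time ✓ (not excluded); grade G4 ≥ G4 ✓ → eligible.
Sabbatical Program — service 59 months ≥ 1 month ✓ → eligible.
Identity Protection Plan — service 59 months < 5 years (≈1825 days) ✗ → not eligible.

Health Savings Account, Sabbatical Program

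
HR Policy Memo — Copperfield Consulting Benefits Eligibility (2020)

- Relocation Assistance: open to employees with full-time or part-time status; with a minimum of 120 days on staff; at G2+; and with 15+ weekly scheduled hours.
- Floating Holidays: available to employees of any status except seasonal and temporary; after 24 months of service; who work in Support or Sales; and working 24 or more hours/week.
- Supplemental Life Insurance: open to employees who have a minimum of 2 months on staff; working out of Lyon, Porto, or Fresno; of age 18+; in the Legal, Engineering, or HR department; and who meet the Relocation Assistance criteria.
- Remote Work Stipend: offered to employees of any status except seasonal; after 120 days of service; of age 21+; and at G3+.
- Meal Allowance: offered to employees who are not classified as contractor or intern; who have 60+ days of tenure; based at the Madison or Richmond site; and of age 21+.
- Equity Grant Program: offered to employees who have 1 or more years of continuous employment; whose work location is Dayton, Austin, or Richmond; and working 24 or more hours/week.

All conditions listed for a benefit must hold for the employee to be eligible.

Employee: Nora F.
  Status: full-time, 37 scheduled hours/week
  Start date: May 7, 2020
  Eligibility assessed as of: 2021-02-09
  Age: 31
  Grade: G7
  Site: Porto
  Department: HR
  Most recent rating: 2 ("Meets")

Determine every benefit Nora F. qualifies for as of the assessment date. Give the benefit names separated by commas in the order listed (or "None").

Relocation Assistance, Supplemental Life Insurance, Remote Work Stipend

Service from May 7, 2020 to 2021-02-09: 278 days.
Relocation Assistance — status full-time ✓; service 278 days ≥ 120 days ✓; grade G7 ≥ G2 ✓; 37 hrs/wk ≥ 15 ✓ → eligible.
Floating Holidays — status full-time ✓ (not excluded); service 278 days < 24 months (≈720 days) ✗ → not eligible.
Supplemental Life Insurance — service 278 days ≥ 2 months (≈60 days) ✓; site Porto ✓; age 31 ≥ 18 ✓; dept HR ✓; eligible for Relocation Assistance ✓ → eligible.
Remote Work Stipend — status full-time ✓ (not excluded); service 278 days ≥ 120 days ✓; age 31 ≥ 21 ✓; grade G7 ≥ G3 ✓ → eligible.
Meal Allowance — status full-time ✓ (not excluded); service 278 days ≥ 60 days ✓; site Porto ✗ (not Madison or Richmond) → not eligible.
Equity Grant Program — service 278 days < 1 year (≈365 days) ✗ → not eligible.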